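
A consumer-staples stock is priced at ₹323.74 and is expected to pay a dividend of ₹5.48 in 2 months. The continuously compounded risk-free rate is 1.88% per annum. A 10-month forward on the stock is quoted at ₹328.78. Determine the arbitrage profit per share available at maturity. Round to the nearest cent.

₹5.48 per share

PV(dividends) I = 5.48·e^(−0.0188·2/12) = 5.4629
Fair forward F* = (S − I)·e^(rT) = (323.74 − 5.4629)·e^0.015667 = 318.2771 × 1.015790 = 323.3027
Market ₹328.78 > fair 323.3027: forward overpriced → cash-and-carry (borrow at r, buy the stock and collect the dividends, short the forward).
Profit at T = |F_mkt − F*| = |328.78 − 323.3027| = ₹5.48 per share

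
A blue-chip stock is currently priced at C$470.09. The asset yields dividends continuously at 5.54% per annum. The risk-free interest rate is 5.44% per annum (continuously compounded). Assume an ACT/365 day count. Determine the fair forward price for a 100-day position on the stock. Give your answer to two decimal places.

C$469.96

F = S·e^((r − q)T) = 470.09 · e^((0.0544 − 0.0554) × 100/365)
= 470.09 · e^-0.000274 = 470.09 × 0.999726
F = C$469.96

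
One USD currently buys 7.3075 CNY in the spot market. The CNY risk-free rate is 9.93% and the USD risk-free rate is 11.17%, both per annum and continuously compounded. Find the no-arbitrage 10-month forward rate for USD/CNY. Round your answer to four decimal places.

7.2324

F = S·e^((r_CNY − r_USD)T) = 7.3075 · e^((0.0993 − 0.1117) × 10/12)
= 7.3075 · e^-0.010333 = 7.3075 × 0.989720
F = 7.2324 CNY per USD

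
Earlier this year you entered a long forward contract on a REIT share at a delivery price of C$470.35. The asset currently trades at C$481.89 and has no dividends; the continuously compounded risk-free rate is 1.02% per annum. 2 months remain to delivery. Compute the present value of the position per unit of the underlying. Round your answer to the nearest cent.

Current fair forward for the remaining 2 months: F = S·e^(r·T), r = 0.0102
F = 481.89 · e^(0.0102 × 2/12) = 481.89 × 1.001701 = 482.7097
Value of long forward = (F − K)·e^(−rT) = (482.7097 − 470.35) · e^(−0.0102·2/12)
= 12.3597 × 0.998301 = 12.34

C$12.34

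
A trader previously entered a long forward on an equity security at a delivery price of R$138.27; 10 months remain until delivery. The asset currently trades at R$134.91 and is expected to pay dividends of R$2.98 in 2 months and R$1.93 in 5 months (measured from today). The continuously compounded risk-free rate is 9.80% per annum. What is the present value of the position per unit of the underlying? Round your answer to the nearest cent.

PV(remaining dividends) I = 2.98·e^(−0.0980·2/12) + 1.93·e^(−0.0980·5/12) = 4.7845
Current forward F = (S − I)·e^(rT) = (134.91 − 4.7845)·e^(0.0980·10/12) = 130.1255 × 1.085094 = 141.1984
Value (long) = (F − K)·e^(−rT) = (141.1984 − 138.27) × 0.921579 = 2.6988
Value = R$2.70

R$2.70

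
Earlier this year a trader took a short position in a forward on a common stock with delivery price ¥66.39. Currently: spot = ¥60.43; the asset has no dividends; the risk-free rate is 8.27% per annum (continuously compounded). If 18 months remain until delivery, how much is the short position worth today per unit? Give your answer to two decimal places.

-¥1.79

Current fair forward for the remaining 18 months: F = S·e^(r·T), r = 0.0827
F = 60.43 · e^(0.0827 × 18/12) = 60.43 × 1.132072 = 68.4111
Value of long forward = (F − K)·e^(−rT) = (68.4111 − 66.39) · e^(−0.0827·18/12)
= 2.0211 × 0.883336 = 1.79
Short position value = −(long value) = -¥1.79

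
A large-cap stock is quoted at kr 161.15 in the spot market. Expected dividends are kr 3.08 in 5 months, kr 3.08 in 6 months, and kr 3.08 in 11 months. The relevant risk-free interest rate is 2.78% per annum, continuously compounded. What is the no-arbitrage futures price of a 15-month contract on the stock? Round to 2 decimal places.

PV(dividends) I = 3.08·e^(−0.0278·5/12) + 3.08·e^(−0.0278·6/12) + 3.08·e^(−0.0278·11/12)
I = 3.0445 + 3.0375 + 3.0025 = 9.0845
F = (S − I)·e^(rT) = (161.15 − 9.0845) · e^(0.0278·15/12)
= 152.0655 · e^0.034750 = 152.0655 × 1.035361 = kr 157.44

kr 157.44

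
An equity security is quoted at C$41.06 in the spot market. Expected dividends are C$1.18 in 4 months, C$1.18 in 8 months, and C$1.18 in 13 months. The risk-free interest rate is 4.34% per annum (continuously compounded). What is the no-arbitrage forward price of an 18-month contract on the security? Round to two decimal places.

C$40.16

PV(dividends) I = 1.18·e^(−0.0434·4/12) + 1.18·e^(−0.0434·8/12) + 1.18·e^(−0.0434·13/12)
I = 1.1631 + 1.1463 + 1.1258 = 3.4352
F = (S − I)·e^(rT) = (41.06 − 3.4352) · e^(0.0434·18/12)
= 37.6248 · e^0.065100 = 37.6248 × 1.067266 = C$40.16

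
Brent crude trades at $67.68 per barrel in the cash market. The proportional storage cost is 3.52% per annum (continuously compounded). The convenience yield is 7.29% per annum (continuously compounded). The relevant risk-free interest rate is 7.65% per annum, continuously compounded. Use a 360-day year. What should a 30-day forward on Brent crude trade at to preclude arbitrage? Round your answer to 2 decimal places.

$67.90 per barrel

Net carry = r + u − y = 0.0765 + 0.0352 − 0.0729 = 0.0388
F = S·e^((r+u−y)T) = 67.68 · e^(0.0388 × 30/360) = 67.68 · e^0.003233
= 67.68 × 1.003238 = $67.90 per barrel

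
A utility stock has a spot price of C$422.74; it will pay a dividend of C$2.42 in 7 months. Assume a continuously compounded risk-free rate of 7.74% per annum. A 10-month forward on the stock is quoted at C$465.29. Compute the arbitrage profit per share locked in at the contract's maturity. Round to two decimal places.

PV(dividends) I = 2.42·e^(−0.0774·7/12) = 2.3132
Fair forward F* = (S − I)·e^(rT) = (422.74 − 2.3132)·e^0.064500 = 420.4268 × 1.066626 = 448.4382
Market C$465.29 > fair 448.4382: forward overpriced → cash-and-carry (borrow at r, buy the stock and collect the dividends, short the forward).
Profit at T = |F_mkt − F*| = |465.29 − 448.4382| = C$16.85 per share

C$16.85 per share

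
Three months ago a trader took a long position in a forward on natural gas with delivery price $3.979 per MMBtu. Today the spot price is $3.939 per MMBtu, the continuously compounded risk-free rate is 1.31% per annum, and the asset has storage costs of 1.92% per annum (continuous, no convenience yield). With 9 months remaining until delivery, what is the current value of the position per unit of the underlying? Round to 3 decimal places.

Current fair forward for the remaining 9 months: F = S·e^((r + u)·T), (r + u) = 0.0131 + 0.0192 = 0.0323
F = 3.939 · e^(0.0323 × 9/12) = 3.939 × 1.024521 = 4.0356
Value of long forward = (F − K)·e^(−rT) = (4.0356 − 3.979) · e^(−0.0131·9/12)
= 0.0566 × 0.990223 = 0.056

$0.056 per MMBtu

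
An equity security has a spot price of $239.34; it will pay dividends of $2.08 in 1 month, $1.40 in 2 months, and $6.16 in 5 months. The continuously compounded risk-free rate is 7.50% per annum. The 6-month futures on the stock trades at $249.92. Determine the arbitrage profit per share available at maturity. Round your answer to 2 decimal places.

$11.21 per share

PV(dividends) I = 2.08·e^(−0.0750·1/12) + 1.40·e^(−0.0750·2/12) + 6.16·e^(−0.0750·5/12) = 9.4201
Fair futures F* = (S − I)·e^(rT) = (239.34 − 9.4201)·e^0.037500 = 229.9199 × 1.038212 = 238.7056
Market $249.92 > fair 238.7056: forward overpriced → cash-and-carry (borrow at r, buy the stock and collect the dividends, short the forward).
Profit at T = |F_mkt − F*| = |249.92 − 238.7056| = $11.21 per share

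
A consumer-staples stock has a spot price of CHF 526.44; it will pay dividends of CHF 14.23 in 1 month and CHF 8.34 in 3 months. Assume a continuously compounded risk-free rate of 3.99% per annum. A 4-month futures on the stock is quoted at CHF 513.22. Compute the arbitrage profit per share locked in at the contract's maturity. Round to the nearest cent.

CHF 2.47 per share

PV(dividends) I = 14.23·e^(−0.0399·1/12) + 8.34·e^(−0.0399·3/12) = 22.4400
Fair futures F* = (S − I)·e^(rT) = (526.44 − 22.4400)·e^0.013300 = 504.0000 × 1.013389 = 510.7481
Market CHF 513.22 > fair 510.7481: forward overpriced → cash-and-carry (borrow at r, buy the stock and collect the dividends, short the forward).
Profit at T = |F_mkt − F*| = |513.22 − 510.7481| = CHF 2.47 per share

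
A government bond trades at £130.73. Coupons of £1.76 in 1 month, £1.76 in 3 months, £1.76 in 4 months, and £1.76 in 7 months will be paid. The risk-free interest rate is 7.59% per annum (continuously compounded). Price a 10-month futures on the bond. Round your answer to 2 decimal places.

£131.94

PV(coupons) I = 1.76·e^(−0.0759·1/12) + 1.76·e^(−0.0759·3/12) + 1.76·e^(−0.0759·4/12) + 1.76·e^(−0.0759·7/12)
I = 1.7489 + 1.7269 + 1.7160 + 1.6838 = 6.8756
F = (S − I)·e^(rT) = (130.73 − 6.8756) · e^(0.0759·10/12)
= 123.8544 · e^0.063250 = 123.8544 × 1.065293 = £131.94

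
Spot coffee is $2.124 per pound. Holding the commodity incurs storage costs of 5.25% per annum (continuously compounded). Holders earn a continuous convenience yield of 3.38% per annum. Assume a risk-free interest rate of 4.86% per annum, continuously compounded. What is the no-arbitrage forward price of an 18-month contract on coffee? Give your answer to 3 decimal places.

$2.350 per pound

Net carry = r + u − y = 0.0486 + 0.0525 − 0.0338 = 0.0673
F = S·e^((r+u−y)T) = 2.124 · e^(0.0673 × 18/12) = 2.124 · e^0.100950
= 2.124 × 1.106221 = $2.350 per pound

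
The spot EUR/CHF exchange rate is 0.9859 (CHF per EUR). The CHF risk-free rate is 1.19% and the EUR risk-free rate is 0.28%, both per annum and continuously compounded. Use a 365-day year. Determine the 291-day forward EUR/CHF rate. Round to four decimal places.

0.9931

F = S·e^((r_CHF − r_EUR)T) = 0.9859 · e^((0.0119 − 0.0028) × 291/365)
= 0.9859 · e^0.007255 = 0.9859 × 1.007281
F = 0.9931 CHF per EUR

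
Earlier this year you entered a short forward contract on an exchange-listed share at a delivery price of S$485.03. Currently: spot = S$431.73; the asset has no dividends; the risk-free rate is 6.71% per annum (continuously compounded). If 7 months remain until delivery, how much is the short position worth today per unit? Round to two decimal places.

S$34.68

Current fair forward for the remaining 7 months: F = S·e^(r·T), r = 0.0671
F = 431.73 · e^(0.0671 × 7/12) = 431.73 × 1.039918 = 448.9638
Value of long forward = (F − K)·e^(−rT) = (448.9638 − 485.03) · e^(−0.0671·7/12)
= -36.0662 × 0.961614 = -34.68
Short position value = −(long value) = S$34.68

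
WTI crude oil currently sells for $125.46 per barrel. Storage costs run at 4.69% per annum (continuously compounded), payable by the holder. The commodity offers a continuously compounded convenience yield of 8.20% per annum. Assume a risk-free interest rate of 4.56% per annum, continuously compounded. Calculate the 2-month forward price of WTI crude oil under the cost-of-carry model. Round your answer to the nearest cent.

$125.68 per barrel

Net carry = r + u − y = 0.0456 + 0.0469 − 0.0820 = 0.0105
F = S·e^((r+u−y)T) = 125.46 · e^(0.0105 × 2/12) = 125.46 · e^0.001750
= 125.46 × 1.001752 = $125.68 per barrel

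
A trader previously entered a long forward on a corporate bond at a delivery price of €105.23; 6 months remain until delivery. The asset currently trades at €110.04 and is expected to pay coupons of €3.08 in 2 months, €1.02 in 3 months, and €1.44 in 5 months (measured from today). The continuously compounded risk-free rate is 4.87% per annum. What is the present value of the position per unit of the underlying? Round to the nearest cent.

PV(remaining coupons) I = 3.08·e^(−0.0487·2/12) + 1.02·e^(−0.0487·3/12) + 1.44·e^(−0.0487·5/12) = 5.4738
Current forward F = (S − I)·e^(rT) = (110.04 − 5.4738)·e^(0.0487·6/12) = 104.5662 × 1.024649 = 107.1437
Value (long) = (F − K)·e^(−rT) = (107.1437 − 105.23) × 0.975944 = 1.8677
Value = €1.87

€1.87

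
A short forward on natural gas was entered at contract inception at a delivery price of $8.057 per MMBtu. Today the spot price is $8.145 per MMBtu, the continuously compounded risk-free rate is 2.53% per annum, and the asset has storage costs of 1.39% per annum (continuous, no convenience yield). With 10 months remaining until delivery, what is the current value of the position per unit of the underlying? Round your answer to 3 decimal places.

-$0.351 per MMBtu

Current fair forward for the remaining 10 months: F = S·e^((r + u)·T), (r + u) = 0.0253 + 0.0139 = 0.0392
F = 8.145 · e^(0.0392 × 10/12) = 8.145 × 1.033206 = 8.4155
Value of long forward = (F − K)·e^(−rT) = (8.4155 − 8.057) · e^(−0.0253·10/12)
= 0.3585 × 0.979137 = 0.351
Short position value = −(long value) = -$0.351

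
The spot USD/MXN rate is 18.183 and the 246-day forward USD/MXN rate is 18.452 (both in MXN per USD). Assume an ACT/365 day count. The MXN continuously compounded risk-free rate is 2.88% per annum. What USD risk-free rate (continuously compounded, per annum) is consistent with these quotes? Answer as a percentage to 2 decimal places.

F = S·e^((r_MXN − r_USD)T) ⇒ r_USD = r_MXN − ln(F/S)/T
ln(18.452/18.183) = 0.014686; /(246/365) = 0.021790
r_USD = 0.0288 − 0.021790 = 0.007010
r_USD = 0.70%

0.70%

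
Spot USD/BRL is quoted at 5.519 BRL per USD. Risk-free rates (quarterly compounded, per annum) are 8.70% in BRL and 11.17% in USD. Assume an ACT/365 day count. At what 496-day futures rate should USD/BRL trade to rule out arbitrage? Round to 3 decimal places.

5.341

By covered interest parity, F = S · (1+r_BRL/4)^(4T) / (1+r_USD/4)^(4T)
= 5.519 × 1.124071 / 1.161496 = 5.519 × 0.967779
F = 5.341 BRL per USD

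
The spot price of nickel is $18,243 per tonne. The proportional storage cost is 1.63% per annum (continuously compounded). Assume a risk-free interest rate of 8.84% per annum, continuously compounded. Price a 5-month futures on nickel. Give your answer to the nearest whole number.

Net carry = r + u − y = 0.0884 + 0.0163 − 0.0000 = 0.1047
F = S·e^((r+u−y)T) = 18243 · e^(0.1047 × 5/12) = 18243 · e^0.043625
= 18243 × 1.044591 = $19,056 per tonne

$19,056 per tonne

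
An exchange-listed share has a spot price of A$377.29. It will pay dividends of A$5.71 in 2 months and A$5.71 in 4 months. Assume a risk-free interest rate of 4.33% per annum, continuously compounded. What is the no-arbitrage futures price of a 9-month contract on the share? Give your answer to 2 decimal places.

A$378.07

PV(dividends) I = 5.71·e^(−0.0433·2/12) + 5.71·e^(−0.0433·4/12)
I = 5.6689 + 5.6282 = 11.2971
F = (S − I)·e^(rT) = (377.29 − 11.2971) · e^(0.0433·9/12)
= 365.9929 · e^0.032475 = 365.9929 × 1.033008 = A$378.07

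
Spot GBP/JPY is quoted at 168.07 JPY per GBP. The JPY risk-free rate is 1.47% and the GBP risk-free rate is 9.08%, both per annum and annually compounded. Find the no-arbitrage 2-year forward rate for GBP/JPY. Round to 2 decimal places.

145.44

By covered interest parity, F = S · (1+r_JPY)^T / (1+r_GBP)^T
= 168.07 × 1.029616 / 1.189845 = 168.07 × 0.865336
F = 145.44 JPY per GBP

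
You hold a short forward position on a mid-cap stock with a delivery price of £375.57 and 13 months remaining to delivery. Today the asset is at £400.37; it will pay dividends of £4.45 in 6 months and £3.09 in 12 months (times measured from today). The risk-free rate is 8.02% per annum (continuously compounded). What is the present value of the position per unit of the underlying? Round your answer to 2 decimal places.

PV(remaining dividends) I = 4.45·e^(−0.0802·6/12) + 3.09·e^(−0.0802·12/12) = 7.1269
Current forward F = (S − I)·e^(rT) = (400.37 − 7.1269)·e^(0.0802·13/12) = 393.2431 × 1.090769 = 428.9374
Value (long) = (F − K)·e^(−rT) = (428.9374 − 375.57) × 0.916784 = 48.9264
Short position value = −(long value) = -£48.93

-£48.93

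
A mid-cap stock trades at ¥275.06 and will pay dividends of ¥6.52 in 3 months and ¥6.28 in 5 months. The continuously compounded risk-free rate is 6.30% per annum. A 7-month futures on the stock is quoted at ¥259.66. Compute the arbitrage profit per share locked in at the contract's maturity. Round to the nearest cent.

PV(dividends) I = 6.52·e^(−0.0630·3/12) + 6.28·e^(−0.0630·5/12) = 12.5354
Fair futures F* = (S − I)·e^(rT) = (275.06 − 12.5354)·e^0.036750 = 262.5246 × 1.037434 = 272.3519
Market ¥259.66 < fair 272.3519: forward underpriced → reverse cash-and-carry (short the stock, invest proceeds at r, pay the dividends, go long the forward).
Profit at T = |F_mkt − F*| = |259.66 − 272.3519| = ¥12.69 per share

¥12.69 per share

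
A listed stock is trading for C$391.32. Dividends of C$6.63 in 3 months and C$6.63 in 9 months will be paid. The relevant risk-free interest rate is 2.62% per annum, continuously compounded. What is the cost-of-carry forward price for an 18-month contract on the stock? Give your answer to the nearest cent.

PV(dividends) I = 6.63·e^(−0.0262·3/12) + 6.63·e^(−0.0262·9/12)
I = 6.5867 + 6.5010 = 13.0877
F = (S − I)·e^(rT) = (391.32 − 13.0877) · e^(0.0262·18/12)
= 378.2323 · e^0.039300 = 378.2323 × 1.040082 = C$393.39

C$393.39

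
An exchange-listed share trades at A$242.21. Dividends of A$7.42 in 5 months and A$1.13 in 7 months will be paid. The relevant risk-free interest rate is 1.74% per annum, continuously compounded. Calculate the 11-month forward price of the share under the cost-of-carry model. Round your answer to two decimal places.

PV(dividends) I = 7.42·e^(−0.0174·5/12) + 1.13·e^(−0.0174·7/12)
I = 7.3664 + 1.1186 = 8.4850
F = (S − I)·e^(rT) = (242.21 − 8.4850) · e^(0.0174·11/12)
= 233.7250 · e^0.015950 = 233.7250 × 1.016078 = A$237.48

A$237.48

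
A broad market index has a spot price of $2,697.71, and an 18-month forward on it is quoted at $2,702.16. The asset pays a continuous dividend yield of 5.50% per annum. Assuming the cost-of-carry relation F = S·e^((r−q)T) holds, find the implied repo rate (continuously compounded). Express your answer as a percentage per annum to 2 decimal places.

5.61%

From F = S·e^((r−q)T): (r − q) = ln(F/S)/T
ln(2702.16/2697.71) = ln(1.001650) = 0.001649
(r − q) = 0.001649 / (18/12) = 0.001099
r = ln(F/S)/T + q = 0.001099 + 0.0550 = 0.056099
r = 5.61%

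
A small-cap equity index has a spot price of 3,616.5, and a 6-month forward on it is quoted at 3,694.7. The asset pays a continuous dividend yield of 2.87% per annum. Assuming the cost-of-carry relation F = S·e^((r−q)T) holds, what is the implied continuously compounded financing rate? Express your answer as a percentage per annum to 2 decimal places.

7.15%

From F = S·e^((r−q)T): (r − q) = ln(F/S)/T
ln(3694.7/3616.5) = ln(1.021623) = 0.021393
(r − q) = 0.021393 / (6/12) = 0.042786
r = ln(F/S)/T + q = 0.042786 + 0.0287 = 0.071486
r = 7.15%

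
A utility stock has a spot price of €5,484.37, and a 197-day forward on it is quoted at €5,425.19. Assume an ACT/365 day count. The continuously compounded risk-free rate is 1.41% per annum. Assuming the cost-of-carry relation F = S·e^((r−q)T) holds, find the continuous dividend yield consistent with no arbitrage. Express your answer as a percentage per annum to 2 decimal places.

3.42%

From F = S·e^((r−q)T): (r − q) = ln(F/S)/T
ln(5425.19/5484.37) = ln(0.989209) = -0.010850
(r − q) = -0.010850 / (197/365) = -0.020103
q = r − ln(F/S)/T = 0.0141 + 0.020103 = 0.034203
q = 3.42%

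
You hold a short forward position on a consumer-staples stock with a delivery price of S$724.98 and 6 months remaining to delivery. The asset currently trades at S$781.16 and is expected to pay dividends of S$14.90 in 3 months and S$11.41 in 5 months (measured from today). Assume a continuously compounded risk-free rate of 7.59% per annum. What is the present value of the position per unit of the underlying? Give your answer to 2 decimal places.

PV(remaining dividends) I = 14.90·e^(−0.0759·3/12) + 11.41·e^(−0.0759·5/12) = 25.6747
Current forward F = (S − I)·e^(rT) = (781.16 − 25.6747)·e^(0.0759·6/12) = 755.4853 × 1.038679 = 784.7067
Value (long) = (F − K)·e^(−rT) = (784.7067 − 724.98) × 0.962761 = 57.5025
Short position value = −(long value) = -S$57.50

-S$57.50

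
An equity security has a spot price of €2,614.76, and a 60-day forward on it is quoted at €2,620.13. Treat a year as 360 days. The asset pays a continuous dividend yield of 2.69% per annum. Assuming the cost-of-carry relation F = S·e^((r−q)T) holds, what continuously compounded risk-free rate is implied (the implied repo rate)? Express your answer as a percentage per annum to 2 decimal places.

3.92%

From F = S·e^((r−q)T): (r − q) = ln(F/S)/T
ln(2620.13/2614.76) = ln(1.002054) = 0.002052
(r − q) = 0.002052 / (60/360) = 0.012312
r = ln(F/S)/T + q = 0.012312 + 0.0269 = 0.039212
r = 3.92%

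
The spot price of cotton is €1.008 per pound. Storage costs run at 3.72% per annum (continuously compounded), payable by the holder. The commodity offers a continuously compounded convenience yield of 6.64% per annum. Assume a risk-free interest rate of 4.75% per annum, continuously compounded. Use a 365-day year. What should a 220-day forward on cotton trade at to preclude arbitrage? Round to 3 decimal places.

Net carry = r + u − y = 0.0475 + 0.0372 − 0.0664 = 0.0183
F = S·e^((r+u−y)T) = 1.008 · e^(0.0183 × 220/365) = 1.008 · e^0.011030
= 1.008 × 1.011091 = €1.019 per pound

€1.019 per pound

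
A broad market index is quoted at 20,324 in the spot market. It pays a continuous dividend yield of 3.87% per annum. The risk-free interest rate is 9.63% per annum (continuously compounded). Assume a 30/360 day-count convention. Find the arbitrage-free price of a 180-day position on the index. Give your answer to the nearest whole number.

F = S·e^((r − q)T) = 20324 · e^((0.0963 − 0.0387) × 180/360)
= 20324 · e^0.028800 = 20324 × 1.029219
F = 20,918

20,918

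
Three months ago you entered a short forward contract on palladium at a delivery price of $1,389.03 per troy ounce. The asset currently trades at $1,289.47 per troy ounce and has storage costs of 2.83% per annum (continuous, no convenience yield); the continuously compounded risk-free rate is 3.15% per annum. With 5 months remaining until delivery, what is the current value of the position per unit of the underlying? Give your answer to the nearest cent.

Current fair forward for the remaining 5 months: F = S·e^((r + u)·T), (r + u) = 0.0315 + 0.0283 = 0.0598
F = 1289.47 · e^(0.0598 × 5/12) = 1289.47 × 1.02522968 = 1322.0029
Value of long forward = (F − K)·e^(−rT) = (1322.0029 − 1389.03) · e^(−0.0315·5/12)
= -67.0271 × 0.98696076 = -66.15
Short position value = −(long value) = $66.15

$66.15 per troy ounce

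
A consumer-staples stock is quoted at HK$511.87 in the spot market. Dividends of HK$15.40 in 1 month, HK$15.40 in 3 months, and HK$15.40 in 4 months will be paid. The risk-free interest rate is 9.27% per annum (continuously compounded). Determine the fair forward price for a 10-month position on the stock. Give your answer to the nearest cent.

HK$504.08

PV(dividends) I = 15.40·e^(−0.0927·1/12) + 15.40·e^(−0.0927·3/12) + 15.40·e^(−0.0927·4/12)
I = 15.2815 + 15.0472 + 14.9314 = 45.2601
F = (S − I)·e^(rT) = (511.87 − 45.2601) · e^(0.0927·10/12)
= 466.6099 · e^0.077250 = 466.6099 × 1.080312 = HK$504.08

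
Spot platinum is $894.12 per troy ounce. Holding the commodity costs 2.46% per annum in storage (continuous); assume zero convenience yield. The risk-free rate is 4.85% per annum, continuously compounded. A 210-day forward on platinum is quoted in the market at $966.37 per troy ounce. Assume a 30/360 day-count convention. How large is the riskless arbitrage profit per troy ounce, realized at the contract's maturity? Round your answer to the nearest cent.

Fair forward: F* = S·e^(carry·T), with carry = (r + u) = 0.0485 + 0.0246 = 0.0731
F* = 894.12 · e^(0.0731 × 210/360) = 894.12 · e^0.042642 = 894.12 × 1.043564 = $933.0714
Market $966.37 > fair $933.0714: forward overpriced → cash-and-carry (buy spot, short the forward).
At maturity, profit = |F_mkt − F*| = |966.37 − 933.0714| = $33.30 per troy ounce

$33.30 per troy ounce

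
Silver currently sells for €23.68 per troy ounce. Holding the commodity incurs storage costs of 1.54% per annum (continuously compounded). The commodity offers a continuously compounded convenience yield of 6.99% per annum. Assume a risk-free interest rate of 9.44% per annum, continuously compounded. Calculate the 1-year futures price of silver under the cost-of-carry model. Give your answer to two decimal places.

€24.64 per troy ounce

Net carry = r + u − y = 0.0944 + 0.0154 − 0.0699 = 0.0399
F = S·e^((r+u−y)T) = 23.68 · e^(0.0399 × 1) = 23.68 · e^0.039900
= 23.68 × 1.040707 = €24.64 per troy ounce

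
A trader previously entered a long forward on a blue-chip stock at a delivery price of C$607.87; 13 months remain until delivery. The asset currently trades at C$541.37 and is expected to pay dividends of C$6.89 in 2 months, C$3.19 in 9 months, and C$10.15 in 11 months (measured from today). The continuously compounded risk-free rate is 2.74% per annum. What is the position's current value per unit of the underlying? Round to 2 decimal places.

-C$68.60

PV(remaining dividends) I = 6.89·e^(−0.0274·2/12) + 3.19·e^(−0.0274·9/12) + 10.15·e^(−0.0274·11/12) = 19.8820
Current forward F = (S − I)·e^(rT) = (541.37 − 19.8820)·e^(0.0274·13/12) = 521.4880 × 1.030128 = 537.1994
Value (long) = (F − K)·e^(−rT) = (537.1994 − 607.87) × 0.970753 = -68.6037
Value = -C$68.60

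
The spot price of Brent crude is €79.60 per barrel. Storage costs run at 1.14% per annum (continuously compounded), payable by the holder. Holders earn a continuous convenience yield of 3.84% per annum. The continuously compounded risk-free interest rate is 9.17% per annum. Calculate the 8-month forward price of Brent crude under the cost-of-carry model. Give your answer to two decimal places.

€83.11 per barrel

Net carry = r + u − y = 0.0917 + 0.0114 − 0.0384 = 0.0647
F = S·e^((r+u−y)T) = 79.60 · e^(0.0647 × 8/12) = 79.60 · e^0.043133
= 79.60 × 1.044077 = €83.11 per barrel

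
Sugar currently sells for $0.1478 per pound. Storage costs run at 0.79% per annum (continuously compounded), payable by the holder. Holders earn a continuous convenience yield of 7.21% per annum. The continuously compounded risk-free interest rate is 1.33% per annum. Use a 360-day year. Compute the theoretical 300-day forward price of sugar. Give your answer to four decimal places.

$0.1417 per pound

Net carry = r + u − y = 0.0133 + 0.0079 − 0.0721 = -0.0509
F = S·e^((r+u−y)T) = 0.1478 · e^(-0.0509 × 300/360) = 0.1478 · e^-0.042417
= 0.1478 × 0.958470 = $0.1417 per pound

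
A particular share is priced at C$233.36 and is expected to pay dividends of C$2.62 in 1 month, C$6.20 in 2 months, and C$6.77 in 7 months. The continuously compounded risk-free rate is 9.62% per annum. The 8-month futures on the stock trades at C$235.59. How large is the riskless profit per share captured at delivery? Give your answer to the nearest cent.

C$2.87 per share

PV(dividends) I = 2.62·e^(−0.0962·1/12) + 6.20·e^(−0.0962·2/12) + 6.77·e^(−0.0962·7/12) = 15.1010
Fair futures F* = (S − I)·e^(rT) = (233.36 − 15.1010)·e^0.064133 = 218.2590 × 1.066234 = 232.7152
Market C$235.59 > fair 232.7152: forward overpriced → cash-and-carry (borrow at r, buy the stock and collect the dividends, short the forward).
Profit at T = |F_mkt − F*| = |235.59 − 232.7152| = C$2.87 per share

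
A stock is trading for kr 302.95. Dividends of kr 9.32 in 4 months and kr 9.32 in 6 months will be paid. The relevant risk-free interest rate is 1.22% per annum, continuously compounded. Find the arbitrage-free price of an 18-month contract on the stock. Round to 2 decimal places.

PV(dividends) I = 9.32·e^(−0.0122·4/12) + 9.32·e^(−0.0122·6/12)
I = 9.2822 + 9.2633 = 18.5455
F = (S − I)·e^(rT) = (302.95 − 18.5455) · e^(0.0122·18/12)
= 284.4045 · e^0.018300 = 284.4045 × 1.018468 = kr 289.66

kr 289.66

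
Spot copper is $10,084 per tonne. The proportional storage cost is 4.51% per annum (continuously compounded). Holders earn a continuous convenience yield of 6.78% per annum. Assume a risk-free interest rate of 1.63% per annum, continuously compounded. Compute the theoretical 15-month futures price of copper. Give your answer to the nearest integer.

Net carry = r + u − y = 0.0163 + 0.0451 − 0.0678 = -0.0064
F = S·e^((r+u−y)T) = 10084 · e^(-0.0064 × 15/12) = 10084 · e^-0.008000
= 10084 × 0.992032 = $10,004 per tonne

$10,004 per tonne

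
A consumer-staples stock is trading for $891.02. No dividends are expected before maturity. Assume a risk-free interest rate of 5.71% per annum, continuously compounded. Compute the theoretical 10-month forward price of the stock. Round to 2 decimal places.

F = S·e^(rT) = 891.02 · e^(0.0571 × 10/12)
= 891.02 · e^0.047583 = 891.02 × 1.048733
F = $934.44

$934.44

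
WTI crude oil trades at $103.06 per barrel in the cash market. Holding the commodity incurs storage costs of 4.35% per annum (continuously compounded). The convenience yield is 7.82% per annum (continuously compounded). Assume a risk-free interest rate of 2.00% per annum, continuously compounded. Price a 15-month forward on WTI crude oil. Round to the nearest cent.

Net carry = r + u − y = 0.0200 + 0.0435 − 0.0782 = -0.0147
F = S·e^((r+u−y)T) = 103.06 · e^(-0.0147 × 15/12) = 103.06 · e^-0.018375
= 103.06 × 0.981793 = $101.18 per barrel

$101.18 per barrel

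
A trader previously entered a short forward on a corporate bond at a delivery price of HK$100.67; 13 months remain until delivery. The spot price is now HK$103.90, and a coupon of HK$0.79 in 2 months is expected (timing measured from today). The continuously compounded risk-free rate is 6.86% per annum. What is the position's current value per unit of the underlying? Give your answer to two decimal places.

PV(remaining coupons) I = 0.79·e^(−0.0686·2/12) = 0.7810
Current forward F = (S − I)·e^(rT) = (103.90 − 0.7810)·e^(0.0686·13/12) = 103.1190 × 1.077148 = 111.0744
Value (long) = (F − K)·e^(−rT) = (111.0744 − 100.67) × 0.928378 = 9.6592
Short position value = −(long value) = -HK$9.66

-HK$9.66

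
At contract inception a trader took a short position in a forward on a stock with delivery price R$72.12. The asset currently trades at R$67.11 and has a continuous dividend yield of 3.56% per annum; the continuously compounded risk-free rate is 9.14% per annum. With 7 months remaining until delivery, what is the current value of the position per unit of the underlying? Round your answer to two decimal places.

R$2.64

Current fair forward for the remaining 7 months: F = S·e^((r − q)·T), (r − q) = 0.0914 − 0.0356 = 0.0558
F = 67.11 · e^(0.0558 × 7/12) = 67.11 × 1.033086 = 69.3304
Value of long forward = (F − K)·e^(−rT) = (69.3304 − 72.12) · e^(−0.0914·7/12)
= -2.7896 × 0.948080 = -2.64
Short position value = −(long value) = R$2.64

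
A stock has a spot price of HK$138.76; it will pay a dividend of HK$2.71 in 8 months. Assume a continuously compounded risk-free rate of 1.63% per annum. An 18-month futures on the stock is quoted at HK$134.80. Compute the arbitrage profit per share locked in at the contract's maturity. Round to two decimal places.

PV(dividends) I = 2.71·e^(−0.0163·8/12) = 2.6807
Fair futures F* = (S − I)·e^(rT) = (138.76 − 2.6807)·e^0.024450 = 136.0793 × 1.024751 = 139.4474
Market HK$134.80 < fair 139.4474: forward underpriced → reverse cash-and-carry (short the stock, invest proceeds at r, pay the dividends, go long the forward).
Profit at T = |F_mkt − F*| = |134.80 − 139.4474| = HK$4.65 per share

HK$4.65 per share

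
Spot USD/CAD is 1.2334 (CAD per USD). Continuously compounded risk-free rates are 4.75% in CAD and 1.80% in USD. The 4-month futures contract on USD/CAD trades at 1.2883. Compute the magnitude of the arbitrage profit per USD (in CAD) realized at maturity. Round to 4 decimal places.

0.0427 per USD (in CAD)

Fair futures: F* = S·e^(carry·T), with carry = (r_CAD − r_USD) = 0.0475 − 0.0180 = 0.0295
F* = 1.2334 · e^(0.0295 × 4/12) = 1.2334 · e^0.009833 = 1.2334 × 1.009882 = 1.2456
Market 1.2883 > fair 1.2456: forward overpriced → cash-and-carry (buy spot, short the forward).
At maturity, profit = |F_mkt − F*| = |1.2883 − 1.2456| = 0.0427 per USD (in CAD)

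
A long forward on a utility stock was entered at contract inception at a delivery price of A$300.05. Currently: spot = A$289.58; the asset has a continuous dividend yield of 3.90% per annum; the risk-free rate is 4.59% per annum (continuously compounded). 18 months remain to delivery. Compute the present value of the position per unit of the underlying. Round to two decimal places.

Current fair forward for the remaining 18 months: F = S·e^((r − q)·T), (r − q) = 0.0459 − 0.0390 = 0.0069
F = 289.58 · e^(0.0069 × 18/12) = 289.58 × 1.010404 = 292.5928
Value of long forward = (F − K)·e^(−rT) = (292.5928 − 300.05) · e^(−0.0459·18/12)
= -7.4572 × 0.933467 = -6.96

-A$6.96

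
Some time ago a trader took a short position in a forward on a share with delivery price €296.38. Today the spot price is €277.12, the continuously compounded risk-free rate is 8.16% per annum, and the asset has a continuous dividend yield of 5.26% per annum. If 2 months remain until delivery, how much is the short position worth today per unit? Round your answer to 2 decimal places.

Current fair forward for the remaining 2 months: F = S·e^((r − q)·T), (r − q) = 0.0816 − 0.0526 = 0.0290
F = 277.12 · e^(0.0290 × 2/12) = 277.12 × 1.004845 = 278.4626
Value of long forward = (F − K)·e^(−rT) = (278.4626 − 296.38) · e^(−0.0816·2/12)
= -17.9174 × 0.986492 = -17.68
Short position value = −(long value) = €17.68

€17.68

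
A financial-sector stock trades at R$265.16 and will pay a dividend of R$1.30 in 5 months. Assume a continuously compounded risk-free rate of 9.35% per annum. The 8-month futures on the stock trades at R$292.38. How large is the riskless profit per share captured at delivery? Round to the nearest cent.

R$11.50 per share

PV(dividends) I = 1.30·e^(−0.0935·5/12) = 1.2503
Fair futures F* = (S − I)·e^(rT) = (265.16 − 1.2503)·e^0.062333 = 263.9097 × 1.064317 = 280.8836
Market R$292.38 > fair 280.8836: forward overpriced → cash-and-carry (borrow at r, buy the stock and collect the dividends, short the forward).
Profit at T = |F_mkt − F*| = |292.38 − 280.8836| = R$11.50 per share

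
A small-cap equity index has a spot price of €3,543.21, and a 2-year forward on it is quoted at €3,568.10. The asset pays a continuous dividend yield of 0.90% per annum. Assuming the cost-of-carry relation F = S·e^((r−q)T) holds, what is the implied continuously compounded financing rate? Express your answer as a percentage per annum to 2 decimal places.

1.25%

From F = S·e^((r−q)T): (r − q) = ln(F/S)/T
ln(3568.10/3543.21) = ln(1.007025) = 0.007000
(r − q) = 0.007000 / (2) = 0.003500
r = ln(F/S)/T + q = 0.003500 + 0.0090 = 0.012500
r = 1.25%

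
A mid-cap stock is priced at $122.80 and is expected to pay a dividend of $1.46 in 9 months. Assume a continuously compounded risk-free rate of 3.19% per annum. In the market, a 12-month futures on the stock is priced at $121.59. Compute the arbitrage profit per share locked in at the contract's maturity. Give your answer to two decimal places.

$3.72 per share

PV(dividends) I = 1.46·e^(−0.0319·9/12) = 1.4255
Fair futures F* = (S − I)·e^(rT) = (122.80 − 1.4255)·e^0.031900 = 121.3745 × 1.032414 = 125.3087
Market $121.59 < fair 125.3087: forward underpriced → reverse cash-and-carry (short the stock, invest proceeds at r, pay the dividends, go long the forward).
Profit at T = |F_mkt − F*| = |121.59 − 125.3087| = $3.72 per share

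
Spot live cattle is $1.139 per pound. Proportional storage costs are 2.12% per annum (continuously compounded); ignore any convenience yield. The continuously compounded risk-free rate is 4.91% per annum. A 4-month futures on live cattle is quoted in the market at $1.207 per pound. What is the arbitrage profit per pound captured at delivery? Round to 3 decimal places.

Fair futures: F* = S·e^(carry·T), with carry = (r + u) = 0.0491 + 0.0212 = 0.0703
F* = 1.139 · e^(0.0703 × 4/12) = 1.139 · e^0.023433 = 1.139 × 1.023710 = $1.1660
Market $1.207 > fair $1.1660: forward overpriced → cash-and-carry (buy spot, short the forward).
At maturity, profit = |F_mkt − F*| = |1.207 − 1.1660| = $0.041 per pound

$0.041 per pound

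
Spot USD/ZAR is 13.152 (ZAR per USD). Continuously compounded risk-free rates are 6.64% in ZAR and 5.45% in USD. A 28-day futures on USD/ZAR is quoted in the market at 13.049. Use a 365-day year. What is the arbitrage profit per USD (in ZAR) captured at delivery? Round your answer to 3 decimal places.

0.115 per USD (in ZAR)

Fair futures: F* = S·e^(carry·T), with carry = (r_ZAR − r_USD) = 0.0664 − 0.0545 = 0.0119
F* = 13.152 · e^(0.0119 × 28/365) = 13.152 · e^0.000913 = 13.152 × 1.000913 = 13.1640
Market 13.049 < fair 13.1640: forward underpriced → reverse cash-and-carry (short spot, go long the forward).
At maturity, profit = |F_mkt − F*| = |13.049 − 13.1640| = 0.115 per USD (in ZAR)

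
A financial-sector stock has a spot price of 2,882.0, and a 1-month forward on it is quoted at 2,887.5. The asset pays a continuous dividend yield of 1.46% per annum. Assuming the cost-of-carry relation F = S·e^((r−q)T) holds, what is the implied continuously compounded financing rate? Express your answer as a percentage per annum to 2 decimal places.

From F = S·e^((r−q)T): (r − q) = ln(F/S)/T
ln(2887.5/2882.0) = ln(1.001908) = 0.001906
(r − q) = 0.001906 / (1/12) = 0.022872
r = ln(F/S)/T + q = 0.022872 + 0.0146 = 0.037472
r = 3.75%

3.75%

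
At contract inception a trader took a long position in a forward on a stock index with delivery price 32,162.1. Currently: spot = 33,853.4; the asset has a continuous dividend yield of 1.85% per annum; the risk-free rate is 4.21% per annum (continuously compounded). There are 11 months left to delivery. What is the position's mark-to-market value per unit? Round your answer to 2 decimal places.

2339.59

Current fair forward for the remaining 11 months: F = S·e^((r − q)·T), (r − q) = 0.0421 − 0.0185 = 0.0236
F = 33853.4 · e^(0.0236 × 11/12) = 33853.4 × 1.02186903 = 34593.7410
Value of long forward = (F − K)·e^(−rT) = (34593.7410 − 32162.1) · e^(−0.0421·11/12)
= 2431.6410 × 0.96214350 = 2339.59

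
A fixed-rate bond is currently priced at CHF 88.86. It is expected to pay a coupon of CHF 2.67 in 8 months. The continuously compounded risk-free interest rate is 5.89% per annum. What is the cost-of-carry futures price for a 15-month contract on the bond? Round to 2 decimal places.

PV(coupons) I = 2.67·e^(−0.0589·8/12)
I = 2.5672
F = (S − I)·e^(rT) = (88.86 − 2.5672) · e^(0.0589·15/12)
= 86.2928 · e^0.073625 = 86.2928 × 1.076403 = CHF 92.89

CHF 92.89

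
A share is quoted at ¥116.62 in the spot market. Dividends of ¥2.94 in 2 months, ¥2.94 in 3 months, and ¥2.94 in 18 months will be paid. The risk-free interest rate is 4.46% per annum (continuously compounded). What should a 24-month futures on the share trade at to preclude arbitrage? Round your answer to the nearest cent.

PV(dividends) I = 2.94·e^(−0.0446·2/12) + 2.94·e^(−0.0446·3/12) + 2.94·e^(−0.0446·18/12)
I = 2.9182 + 2.9074 + 2.7497 = 8.5753
F = (S − I)·e^(rT) = (116.62 − 8.5753) · e^(0.0446·24/12)
= 108.0447 · e^0.089200 = 108.0447 × 1.093299 = ¥118.13

¥118.13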